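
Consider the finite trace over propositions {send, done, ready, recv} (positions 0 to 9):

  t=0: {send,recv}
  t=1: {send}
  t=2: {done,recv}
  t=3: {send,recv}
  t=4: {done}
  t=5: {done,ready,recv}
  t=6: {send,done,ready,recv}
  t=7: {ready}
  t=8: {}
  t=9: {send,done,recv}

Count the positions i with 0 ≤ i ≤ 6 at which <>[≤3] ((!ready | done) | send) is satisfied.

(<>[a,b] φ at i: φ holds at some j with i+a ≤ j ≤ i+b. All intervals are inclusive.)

Evaluate at each i in [0,6]:
  i=0: ✓ (witness j=0)
  i=1: ✓ (witness j=1)
  i=2: ✓ (witness j=2)
  i=3: ✓ (witness j=3)
  i=4: ✓ (witness j=4)
  i=5: ✓ (witness j=5)
  i=6: ✓ (witness j=6)
Positions where it holds: {0, 1, 2, 3, 4, 5, 6} → 7.

7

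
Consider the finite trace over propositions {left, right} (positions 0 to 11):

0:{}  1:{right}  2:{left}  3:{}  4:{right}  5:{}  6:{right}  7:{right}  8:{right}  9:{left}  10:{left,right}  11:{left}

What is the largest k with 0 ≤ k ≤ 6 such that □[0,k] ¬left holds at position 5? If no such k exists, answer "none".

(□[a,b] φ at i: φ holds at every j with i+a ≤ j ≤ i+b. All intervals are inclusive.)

3

¬left must hold from j=5 onward; find where it first fails.
  j=5: holds
  j=6: holds
  j=7: holds
  j=8: holds
  j=9: fails
Holds on [5,8], so largest k = 3.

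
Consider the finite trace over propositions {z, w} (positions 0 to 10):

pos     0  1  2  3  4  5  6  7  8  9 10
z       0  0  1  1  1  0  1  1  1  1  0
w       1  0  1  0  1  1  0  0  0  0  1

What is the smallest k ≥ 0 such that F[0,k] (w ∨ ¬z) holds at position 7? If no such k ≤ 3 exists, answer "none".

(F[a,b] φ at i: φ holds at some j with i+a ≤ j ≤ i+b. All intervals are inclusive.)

3

Scan j = 7,8,… for (w ∨ ¬z):
  j=7: fails
  j=8: fails
  j=9: fails
  j=10: holds
First hit at j=10, so smallest k = 10-7 = 3.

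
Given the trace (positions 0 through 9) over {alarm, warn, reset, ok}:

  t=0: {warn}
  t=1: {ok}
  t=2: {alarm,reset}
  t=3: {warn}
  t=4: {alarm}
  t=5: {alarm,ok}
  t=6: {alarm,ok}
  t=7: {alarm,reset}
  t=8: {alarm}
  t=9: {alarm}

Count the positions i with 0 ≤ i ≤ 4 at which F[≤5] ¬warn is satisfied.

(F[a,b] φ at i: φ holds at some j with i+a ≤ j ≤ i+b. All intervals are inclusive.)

5

Evaluate at each i in [0,4]:
  i=0: ✓ (witness j=1)
  i=1: ✓ (witness j=1)
  i=2: ✓ (witness j=2)
  i=3: ✓ (witness j=4)
  i=4: ✓ (witness j=4)
Positions where it holds: {0, 1, 2, 3, 4} → 5.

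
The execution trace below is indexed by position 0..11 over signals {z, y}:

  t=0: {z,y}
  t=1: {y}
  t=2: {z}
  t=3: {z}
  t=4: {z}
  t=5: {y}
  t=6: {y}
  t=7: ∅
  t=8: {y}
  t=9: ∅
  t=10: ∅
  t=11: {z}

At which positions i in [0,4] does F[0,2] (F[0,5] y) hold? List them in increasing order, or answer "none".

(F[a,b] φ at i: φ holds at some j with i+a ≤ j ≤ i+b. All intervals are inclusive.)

Evaluate at each i in [0,4]:
  i=0: ✓ (witness j=0)
  i=1: ✓ (witness j=1)
  i=2: ✓ (witness j=2)
  i=3: ✓ (witness j=3)
  i=4: ✓ (witness j=4)

0, 1, 2, 3, 4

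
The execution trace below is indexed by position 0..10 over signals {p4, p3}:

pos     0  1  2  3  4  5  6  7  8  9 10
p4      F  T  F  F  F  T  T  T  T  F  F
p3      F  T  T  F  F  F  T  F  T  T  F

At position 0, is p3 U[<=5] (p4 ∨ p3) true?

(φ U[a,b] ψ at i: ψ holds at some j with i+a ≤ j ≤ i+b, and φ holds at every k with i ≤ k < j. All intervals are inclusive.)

No

Need some j in [0,5] with (p4 ∨ p3), and p3 at every k in [0,j-1].
  j=0: (p4 ∨ p3) false.
  j=1: (p4 ∨ p3) holds, but p3 fails at k=0 → not this j.
  j=2: (p4 ∨ p3) holds, but p3 fails at k=0 → not this j.
  j=3: (p4 ∨ p3) false.
  j=4: (p4 ∨ p3) false.
  j=5: (p4 ∨ p3) holds, but p3 fails at k=0 → not this j.
No j in the window works → until fails.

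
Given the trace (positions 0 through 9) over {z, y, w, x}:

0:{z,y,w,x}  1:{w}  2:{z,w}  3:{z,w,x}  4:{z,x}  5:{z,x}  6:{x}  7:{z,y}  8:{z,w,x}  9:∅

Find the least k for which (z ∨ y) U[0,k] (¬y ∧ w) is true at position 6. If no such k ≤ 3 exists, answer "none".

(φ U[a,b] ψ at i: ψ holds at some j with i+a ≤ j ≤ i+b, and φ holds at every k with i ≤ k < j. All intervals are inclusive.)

none

Need earliest j ≥ 6 with (¬y ∧ w), and (z ∨ y) at every k in [6,j-1].
  j=6: rhs fails.
  j=7: rhs fails.
  j=8: rhs holds but lhs fails at k=6.
  j=9: rhs fails.
No witness within the range → none.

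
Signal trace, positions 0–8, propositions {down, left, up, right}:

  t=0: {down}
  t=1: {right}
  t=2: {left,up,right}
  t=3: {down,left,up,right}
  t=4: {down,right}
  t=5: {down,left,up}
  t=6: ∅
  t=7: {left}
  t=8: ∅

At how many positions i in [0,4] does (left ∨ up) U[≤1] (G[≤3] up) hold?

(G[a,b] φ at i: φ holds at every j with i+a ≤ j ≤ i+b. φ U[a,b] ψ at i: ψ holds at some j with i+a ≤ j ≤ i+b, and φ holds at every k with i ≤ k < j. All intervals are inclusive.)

Evaluate at each i in [0,4]:
  i=0: ✗ (no rhs in [0,1])
  i=1: ✗ (no rhs in [1,2])
  i=2: ✗ (no rhs in [2,3])
  i=3: ✗ (no rhs in [3,4])
  i=4: ✗ (no rhs in [4,5])
Positions where it holds: {} → 0.

0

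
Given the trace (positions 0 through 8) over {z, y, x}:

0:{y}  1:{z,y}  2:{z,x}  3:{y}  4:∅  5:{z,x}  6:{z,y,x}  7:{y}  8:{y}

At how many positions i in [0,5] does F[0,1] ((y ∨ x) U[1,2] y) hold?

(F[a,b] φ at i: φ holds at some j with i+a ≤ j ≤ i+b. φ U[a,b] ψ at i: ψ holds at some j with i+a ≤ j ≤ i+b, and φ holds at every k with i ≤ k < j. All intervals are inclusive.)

Evaluate at each i in [0,5]:
  i=0: ✓ (witness j=0)
  i=1: ✓ (witness j=1)
  i=2: ✓ (witness j=2)
  i=3: ✗ (none in [3,4])
  i=4: ✓ (witness j=5)
  i=5: ✓ (witness j=5)
Positions where it holds: {0, 1, 2, 4, 5} → 5.

5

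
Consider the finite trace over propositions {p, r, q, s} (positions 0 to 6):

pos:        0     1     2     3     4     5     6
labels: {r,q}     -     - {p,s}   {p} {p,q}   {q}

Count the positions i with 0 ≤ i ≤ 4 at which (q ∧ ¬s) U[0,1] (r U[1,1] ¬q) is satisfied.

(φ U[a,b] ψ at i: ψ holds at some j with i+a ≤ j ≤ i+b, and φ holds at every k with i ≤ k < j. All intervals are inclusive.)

1

Evaluate at each i in [0,4]:
  i=0: ✓ (rhs at j=0)
  i=1: ✗ (no rhs in [1,2])
  i=2: ✗ (no rhs in [2,3])
  i=3: ✗ (no rhs in [3,4])
  i=4: ✗ (no rhs in [4,5])
Positions where it holds: {0} → 1.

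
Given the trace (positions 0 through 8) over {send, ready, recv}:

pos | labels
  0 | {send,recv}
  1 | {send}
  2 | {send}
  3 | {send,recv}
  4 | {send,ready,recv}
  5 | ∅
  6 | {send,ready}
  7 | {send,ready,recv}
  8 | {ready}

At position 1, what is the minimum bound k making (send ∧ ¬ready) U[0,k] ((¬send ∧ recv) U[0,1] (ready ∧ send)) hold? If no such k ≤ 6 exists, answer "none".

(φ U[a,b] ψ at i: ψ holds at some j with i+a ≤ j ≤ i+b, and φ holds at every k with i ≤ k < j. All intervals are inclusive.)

Need earliest j ≥ 1 with ((¬send ∧ recv) U[0,1] (ready ∧ send)), and (send ∧ ¬ready) at every k in [1,j-1].
  j=1: rhs fails.
  j=2: rhs fails.
  j=3: rhs fails.
  j=4: rhs holds; lhs holds on [1,3]. k = 3.

3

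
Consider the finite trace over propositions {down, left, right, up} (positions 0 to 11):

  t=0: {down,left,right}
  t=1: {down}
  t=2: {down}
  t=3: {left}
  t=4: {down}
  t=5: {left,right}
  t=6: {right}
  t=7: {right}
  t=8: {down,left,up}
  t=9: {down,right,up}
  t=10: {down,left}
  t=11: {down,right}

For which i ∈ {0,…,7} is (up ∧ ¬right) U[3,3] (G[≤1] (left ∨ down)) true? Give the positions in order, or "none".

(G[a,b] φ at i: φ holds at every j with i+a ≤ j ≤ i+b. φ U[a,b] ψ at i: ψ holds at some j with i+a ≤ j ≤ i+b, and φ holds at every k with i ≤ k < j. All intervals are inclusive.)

Evaluate at each i in [0,7]:
  i=0: ✗ (lhs fails at k=0 before rhs at j=3)
  i=1: ✗ (lhs fails at k=1 before rhs at j=4)
  i=2: ✗ (no rhs in [5,5])
  i=3: ✗ (no rhs in [6,6])
  i=4: ✗ (no rhs in [7,7])
  i=5: ✗ (lhs fails at k=5 before rhs at j=8)
  i=6: ✗ (lhs fails at k=6 before rhs at j=9)
  i=7: ✗ (lhs fails at k=7 before rhs at j=10)

none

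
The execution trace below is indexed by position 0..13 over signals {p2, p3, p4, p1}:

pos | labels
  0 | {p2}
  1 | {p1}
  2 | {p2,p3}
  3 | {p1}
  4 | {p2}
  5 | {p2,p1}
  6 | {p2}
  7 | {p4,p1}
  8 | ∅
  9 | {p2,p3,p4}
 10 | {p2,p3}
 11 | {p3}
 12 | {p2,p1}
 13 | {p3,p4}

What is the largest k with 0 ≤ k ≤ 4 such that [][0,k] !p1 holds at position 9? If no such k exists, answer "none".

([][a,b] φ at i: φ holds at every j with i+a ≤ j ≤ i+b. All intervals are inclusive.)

2

!p1 must hold from j=9 onward; find where it first fails.
  j=9: holds
  j=10: holds
  j=11: holds
  j=12: fails
Holds on [9,11], so largest k = 2.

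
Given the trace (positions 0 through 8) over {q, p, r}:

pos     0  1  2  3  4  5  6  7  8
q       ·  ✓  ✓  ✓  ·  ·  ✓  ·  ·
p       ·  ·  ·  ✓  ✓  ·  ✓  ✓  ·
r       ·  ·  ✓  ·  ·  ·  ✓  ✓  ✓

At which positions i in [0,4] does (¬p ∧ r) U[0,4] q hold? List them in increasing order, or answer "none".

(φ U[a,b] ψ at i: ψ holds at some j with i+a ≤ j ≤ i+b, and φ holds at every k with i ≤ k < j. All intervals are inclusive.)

1, 2, 3

Evaluate at each i in [0,4]:
  i=0: ✗ (lhs fails at k=0 before rhs at j=1)
  i=1: ✓ (rhs at j=1)
  i=2: ✓ (rhs at j=2)
  i=3: ✓ (rhs at j=3)
  i=4: ✗ (lhs fails at k=4 before rhs at j=6)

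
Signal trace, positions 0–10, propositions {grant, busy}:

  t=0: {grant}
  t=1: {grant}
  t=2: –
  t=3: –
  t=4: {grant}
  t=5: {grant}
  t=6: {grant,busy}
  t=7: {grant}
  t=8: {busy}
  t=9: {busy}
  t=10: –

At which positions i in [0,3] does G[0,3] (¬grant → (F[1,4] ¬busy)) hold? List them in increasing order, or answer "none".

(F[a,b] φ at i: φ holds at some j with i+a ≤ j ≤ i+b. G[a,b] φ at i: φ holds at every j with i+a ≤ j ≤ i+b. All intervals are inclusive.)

Evaluate at each i in [0,3]:
  i=0: ✓ (all of [0,3])
  i=1: ✓ (all of [1,4])
  i=2: ✓ (all of [2,5])
  i=3: ✓ (all of [3,6])

0, 1, 2, 3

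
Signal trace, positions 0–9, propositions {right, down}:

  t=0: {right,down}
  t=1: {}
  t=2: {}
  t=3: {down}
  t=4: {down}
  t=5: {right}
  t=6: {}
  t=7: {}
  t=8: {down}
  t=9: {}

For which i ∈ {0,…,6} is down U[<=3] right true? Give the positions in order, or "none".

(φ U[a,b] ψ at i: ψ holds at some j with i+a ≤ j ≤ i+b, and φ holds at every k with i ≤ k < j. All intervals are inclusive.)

0, 3, 4, 5

Evaluate at each i in [0,6]:
  i=0: ✓ (rhs at j=0)
  i=1: ✗ (no rhs in [1,4])
  i=2: ✗ (lhs fails at k=2 before rhs at j=5)
  i=3: ✓ (rhs at j=5; lhs holds on [3,4])
  i=4: ✓ (rhs at j=5; lhs holds on [4,4])
  i=5: ✓ (rhs at j=5)
  i=6: ✗ (no rhs in [6,9])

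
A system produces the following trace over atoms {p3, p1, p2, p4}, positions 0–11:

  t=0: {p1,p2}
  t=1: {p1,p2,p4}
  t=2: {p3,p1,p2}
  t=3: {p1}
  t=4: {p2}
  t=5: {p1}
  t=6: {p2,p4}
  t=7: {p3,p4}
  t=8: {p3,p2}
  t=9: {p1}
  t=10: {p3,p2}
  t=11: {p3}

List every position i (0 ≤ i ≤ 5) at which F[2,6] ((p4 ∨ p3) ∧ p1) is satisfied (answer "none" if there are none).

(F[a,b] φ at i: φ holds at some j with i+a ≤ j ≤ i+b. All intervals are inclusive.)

Evaluate at each i in [0,5]:
  i=0: ✓ (witness j=2)
  i=1: ✗ (none in [3,7])
  i=2: ✗ (none in [4,8])
  i=3: ✗ (none in [5,9])
  i=4: ✗ (none in [6,10])
  i=5: ✗ (none in [7,11])

0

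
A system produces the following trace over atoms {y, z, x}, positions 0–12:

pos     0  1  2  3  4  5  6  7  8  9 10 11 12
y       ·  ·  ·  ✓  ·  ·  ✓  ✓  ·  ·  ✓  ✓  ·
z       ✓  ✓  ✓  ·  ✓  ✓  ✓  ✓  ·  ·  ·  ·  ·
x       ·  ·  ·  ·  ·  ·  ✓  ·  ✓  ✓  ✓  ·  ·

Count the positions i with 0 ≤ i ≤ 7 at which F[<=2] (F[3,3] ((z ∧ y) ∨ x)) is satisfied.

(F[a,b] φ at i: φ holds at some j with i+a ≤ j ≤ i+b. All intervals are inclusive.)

Evaluate at each i in [0,7]:
  i=0: ✗ (none in [0,2])
  i=1: ✓ (witness j=3)
  i=2: ✓ (witness j=3)
  i=3: ✓ (witness j=3)
  i=4: ✓ (witness j=4)
  i=5: ✓ (witness j=5)
  i=6: ✓ (witness j=6)
  i=7: ✓ (witness j=7)
Positions where it holds: {1, 2, 3, 4, 5, 6, 7} → 7.

7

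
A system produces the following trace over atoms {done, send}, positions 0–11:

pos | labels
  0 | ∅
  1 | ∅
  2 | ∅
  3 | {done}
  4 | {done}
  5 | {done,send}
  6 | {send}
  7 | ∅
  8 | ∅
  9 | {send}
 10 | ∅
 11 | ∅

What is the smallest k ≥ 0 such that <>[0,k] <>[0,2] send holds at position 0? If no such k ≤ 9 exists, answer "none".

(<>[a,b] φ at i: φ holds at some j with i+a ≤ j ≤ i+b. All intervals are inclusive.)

Scan j = 0,1,… for <>[0,2] send:
  j=0: fails
  j=1: fails
  j=2: fails
  j=3: holds
First hit at j=3, so smallest k = 3-0 = 3.

3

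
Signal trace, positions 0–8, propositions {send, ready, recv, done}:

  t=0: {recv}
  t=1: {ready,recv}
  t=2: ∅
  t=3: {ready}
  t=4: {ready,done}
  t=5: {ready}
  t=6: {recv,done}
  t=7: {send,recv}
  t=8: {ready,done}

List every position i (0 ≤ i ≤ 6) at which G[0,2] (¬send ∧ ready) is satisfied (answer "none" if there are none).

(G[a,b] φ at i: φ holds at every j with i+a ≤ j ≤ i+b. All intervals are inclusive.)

Evaluate at each i in [0,6]:
  i=0: ✗ (fails at j=0)
  i=1: ✗ (fails at j=2)
  i=2: ✗ (fails at j=2)
  i=3: ✓ (all of [3,5])
  i=4: ✗ (fails at j=6)
  i=5: ✗ (fails at j=6)
  i=6: ✗ (fails at j=6)

3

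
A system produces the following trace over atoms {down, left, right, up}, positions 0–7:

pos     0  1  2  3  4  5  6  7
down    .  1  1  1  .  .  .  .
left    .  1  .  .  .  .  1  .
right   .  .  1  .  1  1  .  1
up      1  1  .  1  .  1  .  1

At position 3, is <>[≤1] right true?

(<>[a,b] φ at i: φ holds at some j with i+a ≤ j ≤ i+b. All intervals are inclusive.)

Check right at each j in [3,4]:
  j=3: false
  j=4: true
Found at j=4 → formula holds.

Yes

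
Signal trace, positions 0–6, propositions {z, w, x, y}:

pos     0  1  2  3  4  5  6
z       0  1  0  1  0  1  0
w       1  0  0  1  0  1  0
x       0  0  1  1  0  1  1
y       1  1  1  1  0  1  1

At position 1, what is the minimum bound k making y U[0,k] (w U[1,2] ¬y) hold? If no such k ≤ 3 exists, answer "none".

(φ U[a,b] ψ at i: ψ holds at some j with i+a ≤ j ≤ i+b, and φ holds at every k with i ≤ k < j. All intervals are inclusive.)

2

Need earliest j ≥ 1 with (w U[1,2] ¬y), and y at every k in [1,j-1].
  j=1: rhs fails.
  j=2: rhs fails.
  j=3: rhs holds; lhs holds on [1,2]. k = 2.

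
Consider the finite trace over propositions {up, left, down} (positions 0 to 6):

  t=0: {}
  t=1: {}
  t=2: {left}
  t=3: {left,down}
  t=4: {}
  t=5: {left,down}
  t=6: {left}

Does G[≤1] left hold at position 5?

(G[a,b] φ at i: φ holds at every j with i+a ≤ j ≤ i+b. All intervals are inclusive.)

Check left at every j in [5,6]:
  j=5: true
  j=6: true
All positions satisfy it → formula holds.

Holds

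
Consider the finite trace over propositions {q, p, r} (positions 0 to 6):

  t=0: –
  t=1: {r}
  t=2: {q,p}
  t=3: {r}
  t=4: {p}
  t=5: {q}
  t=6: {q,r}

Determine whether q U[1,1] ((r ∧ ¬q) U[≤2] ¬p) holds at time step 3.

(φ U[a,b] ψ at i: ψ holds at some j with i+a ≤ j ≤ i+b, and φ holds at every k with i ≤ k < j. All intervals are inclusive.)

Does not hold

Need some j in [4,4] with ((r ∧ ¬q) U[≤2] ¬p), and q at every k in [3,j-1].
  j=4: ((r ∧ ¬q) U[≤2] ¬p) — fails.
No j in the window works → until fails.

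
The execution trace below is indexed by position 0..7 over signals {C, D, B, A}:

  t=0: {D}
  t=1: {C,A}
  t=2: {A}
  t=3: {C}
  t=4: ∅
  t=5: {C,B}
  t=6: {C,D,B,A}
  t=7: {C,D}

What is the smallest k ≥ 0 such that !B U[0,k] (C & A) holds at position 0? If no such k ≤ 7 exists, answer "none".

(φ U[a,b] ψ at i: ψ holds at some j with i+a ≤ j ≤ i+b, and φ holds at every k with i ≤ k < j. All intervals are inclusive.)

1

Need earliest j ≥ 0 with (C & A), and !B at every k in [0,j-1].
  j=0: rhs fails.
  j=1: rhs holds; lhs holds on [0,0]. k = 1.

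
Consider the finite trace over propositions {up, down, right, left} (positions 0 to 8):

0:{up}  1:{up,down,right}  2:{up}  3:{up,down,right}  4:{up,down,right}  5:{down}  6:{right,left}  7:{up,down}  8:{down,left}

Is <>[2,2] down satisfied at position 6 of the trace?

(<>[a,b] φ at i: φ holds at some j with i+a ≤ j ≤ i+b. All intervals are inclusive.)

True

Check down at each j in [8,8]:
  j=8: true
Found at j=8 → formula holds.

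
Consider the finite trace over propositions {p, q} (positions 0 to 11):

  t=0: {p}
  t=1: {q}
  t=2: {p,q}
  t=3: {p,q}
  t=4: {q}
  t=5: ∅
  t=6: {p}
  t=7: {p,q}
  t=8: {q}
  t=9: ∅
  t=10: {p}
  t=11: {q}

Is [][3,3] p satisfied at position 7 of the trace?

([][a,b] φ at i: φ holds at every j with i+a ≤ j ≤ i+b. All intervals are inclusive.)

Holds

Check p at every j in [10,10]:
  j=10: true
All positions satisfy it → formula holds.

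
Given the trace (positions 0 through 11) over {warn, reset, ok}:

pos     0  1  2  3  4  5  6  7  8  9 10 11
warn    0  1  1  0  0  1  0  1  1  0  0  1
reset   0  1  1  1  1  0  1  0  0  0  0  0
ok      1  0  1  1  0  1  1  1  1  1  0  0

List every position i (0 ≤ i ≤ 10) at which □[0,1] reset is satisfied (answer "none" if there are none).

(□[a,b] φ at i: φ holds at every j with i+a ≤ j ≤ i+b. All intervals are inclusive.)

1, 2, 3

Evaluate at each i in [0,10]:
  i=0: ✗ (fails at j=0)
  i=1: ✓ (all of [1,2])
  i=2: ✓ (all of [2,3])
  i=3: ✓ (all of [3,4])
  i=4: ✗ (fails at j=5)
  i=5: ✗ (fails at j=5)
  i=6: ✗ (fails at j=7)
  i=7: ✗ (fails at j=7)
  i=8: ✗ (fails at j=8)
  i=9: ✗ (fails at j=9)
  i=10: ✗ (fails at j=10)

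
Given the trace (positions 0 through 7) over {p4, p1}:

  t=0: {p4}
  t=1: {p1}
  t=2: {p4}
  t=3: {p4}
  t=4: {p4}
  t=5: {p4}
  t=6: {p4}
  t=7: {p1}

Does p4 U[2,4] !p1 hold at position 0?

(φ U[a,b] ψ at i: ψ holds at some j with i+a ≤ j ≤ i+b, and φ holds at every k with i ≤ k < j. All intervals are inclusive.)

False

Need some j in [2,4] with !p1, and p4 at every k in [0,j-1].
  j=2: !p1 holds, but p4 fails at k=1 → not this j.
  j=3: !p1 holds, but p4 fails at k=1 → not this j.
  j=4: !p1 holds, but p4 fails at k=1 → not this j.
No j in the window works → until fails.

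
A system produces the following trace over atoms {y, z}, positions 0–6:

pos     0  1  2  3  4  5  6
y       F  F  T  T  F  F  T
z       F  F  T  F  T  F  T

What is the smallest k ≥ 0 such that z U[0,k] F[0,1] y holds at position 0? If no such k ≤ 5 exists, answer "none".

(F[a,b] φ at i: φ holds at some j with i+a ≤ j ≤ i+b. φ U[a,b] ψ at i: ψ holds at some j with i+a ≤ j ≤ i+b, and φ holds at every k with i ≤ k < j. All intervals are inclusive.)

Need earliest j ≥ 0 with F[0,1] y, and z at every k in [0,j-1].
  j=0: rhs fails.
  j=1: rhs holds but lhs fails at k=0.
  j=2: rhs holds but lhs fails at k=0.
  j=3: rhs holds but lhs fails at k=0.
  j=4: rhs fails.
  j=5: rhs holds but lhs fails at k=0.
No witness within the range → none.

none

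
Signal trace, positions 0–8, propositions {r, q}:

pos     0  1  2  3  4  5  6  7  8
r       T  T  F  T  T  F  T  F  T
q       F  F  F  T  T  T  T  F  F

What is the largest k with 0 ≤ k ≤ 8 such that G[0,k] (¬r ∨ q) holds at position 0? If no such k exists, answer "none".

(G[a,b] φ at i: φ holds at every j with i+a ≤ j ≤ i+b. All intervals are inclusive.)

none

(¬r ∨ q) must hold from j=0 onward; find where it first fails.
  j=0: fails → no k works.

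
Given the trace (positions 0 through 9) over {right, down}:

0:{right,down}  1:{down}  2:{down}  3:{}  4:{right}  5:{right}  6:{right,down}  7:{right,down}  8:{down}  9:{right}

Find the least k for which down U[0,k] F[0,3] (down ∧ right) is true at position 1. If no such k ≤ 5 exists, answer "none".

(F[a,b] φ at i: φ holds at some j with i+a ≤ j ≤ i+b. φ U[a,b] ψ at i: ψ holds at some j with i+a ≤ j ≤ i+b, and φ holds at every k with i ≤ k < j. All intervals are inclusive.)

Need earliest j ≥ 1 with F[0,3] (down ∧ right), and down at every k in [1,j-1].
  j=1: rhs fails.
  j=2: rhs fails.
  j=3: rhs holds; lhs holds on [1,2]. k = 2.

2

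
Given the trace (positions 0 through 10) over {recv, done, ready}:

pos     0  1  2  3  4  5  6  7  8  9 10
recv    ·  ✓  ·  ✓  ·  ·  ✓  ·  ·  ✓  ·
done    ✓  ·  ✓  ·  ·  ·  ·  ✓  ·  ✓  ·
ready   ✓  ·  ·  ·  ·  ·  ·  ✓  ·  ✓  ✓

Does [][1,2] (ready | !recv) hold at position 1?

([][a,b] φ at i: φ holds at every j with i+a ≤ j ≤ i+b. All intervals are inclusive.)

Check (ready | !recv) at every j in [2,3]:
  j=2: true
  j=3: false
Fails at j=3 → formula fails.

False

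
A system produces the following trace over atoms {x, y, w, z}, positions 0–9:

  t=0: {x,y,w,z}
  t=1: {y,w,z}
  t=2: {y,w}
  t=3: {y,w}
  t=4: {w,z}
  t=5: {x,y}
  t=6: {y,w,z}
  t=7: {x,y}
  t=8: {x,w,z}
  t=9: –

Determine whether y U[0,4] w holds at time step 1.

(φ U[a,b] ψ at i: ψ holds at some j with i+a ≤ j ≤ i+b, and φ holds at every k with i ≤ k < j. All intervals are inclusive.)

Yes

Need some j in [1,5] with w, and y at every k in [1,j-1].
  j=1: w holds; no prefix to check → satisfied.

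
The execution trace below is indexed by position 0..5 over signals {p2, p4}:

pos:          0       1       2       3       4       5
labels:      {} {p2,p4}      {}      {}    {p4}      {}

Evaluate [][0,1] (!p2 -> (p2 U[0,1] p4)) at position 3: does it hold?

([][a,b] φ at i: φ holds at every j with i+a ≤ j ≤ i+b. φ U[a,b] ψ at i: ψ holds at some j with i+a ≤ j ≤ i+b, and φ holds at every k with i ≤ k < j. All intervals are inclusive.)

Does not hold

Check (!p2 -> (p2 U[0,1] p4)) at every j in [3,4]:
  j=3: antecedent true; consequent fails → ✗
  j=4: antecedent true; consequent holds → ✓
Fails at j=3 → formula fails.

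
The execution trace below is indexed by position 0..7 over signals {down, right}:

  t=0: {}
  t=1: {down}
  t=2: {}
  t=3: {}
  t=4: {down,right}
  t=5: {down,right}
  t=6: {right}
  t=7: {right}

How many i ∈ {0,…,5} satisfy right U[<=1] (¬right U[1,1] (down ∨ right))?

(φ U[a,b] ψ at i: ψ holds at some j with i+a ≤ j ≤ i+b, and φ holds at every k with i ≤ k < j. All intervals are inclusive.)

2

Evaluate at each i in [0,5]:
  i=0: ✓ (rhs at j=0)
  i=1: ✗ (no rhs in [1,2])
  i=2: ✗ (lhs fails at k=2 before rhs at j=3)
  i=3: ✓ (rhs at j=3)
  i=4: ✗ (no rhs in [4,5])
  i=5: ✗ (no rhs in [5,6])
Positions where it holds: {0, 3} → 2.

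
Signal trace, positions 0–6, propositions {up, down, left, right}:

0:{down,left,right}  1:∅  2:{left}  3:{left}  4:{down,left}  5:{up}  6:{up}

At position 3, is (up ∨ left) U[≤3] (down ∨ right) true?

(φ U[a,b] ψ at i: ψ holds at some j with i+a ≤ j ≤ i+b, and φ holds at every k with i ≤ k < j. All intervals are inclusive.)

Yes

Need some j in [3,6] with (down ∨ right), and (up ∨ left) at every k in [3,j-1].
  j=3: (down ∨ right) false.
  j=4: (down ∨ right) holds; (up ∨ left) holds at every k in [3,3] → satisfied.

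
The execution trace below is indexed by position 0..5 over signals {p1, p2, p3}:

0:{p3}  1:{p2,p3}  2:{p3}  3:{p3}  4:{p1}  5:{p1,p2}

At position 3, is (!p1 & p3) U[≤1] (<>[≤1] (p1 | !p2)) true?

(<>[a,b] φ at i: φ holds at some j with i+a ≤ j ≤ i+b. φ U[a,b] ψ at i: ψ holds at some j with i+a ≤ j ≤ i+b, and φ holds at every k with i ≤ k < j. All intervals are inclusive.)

Yes

Need some j in [3,4] with <>[≤1] (p1 | !p2), and (!p1 & p3) at every k in [3,j-1].
  j=3: <>[≤1] (p1 | !p2) holds; no prefix to check → satisfied.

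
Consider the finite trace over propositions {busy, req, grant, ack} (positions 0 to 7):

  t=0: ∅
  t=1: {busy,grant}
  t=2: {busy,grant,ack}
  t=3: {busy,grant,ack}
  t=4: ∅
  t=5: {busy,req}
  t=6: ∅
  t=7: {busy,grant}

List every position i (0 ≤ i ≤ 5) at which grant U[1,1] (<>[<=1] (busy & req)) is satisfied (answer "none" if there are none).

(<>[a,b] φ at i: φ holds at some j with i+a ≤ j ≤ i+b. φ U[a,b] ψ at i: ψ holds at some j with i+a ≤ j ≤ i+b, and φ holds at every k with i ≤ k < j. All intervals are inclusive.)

3

Evaluate at each i in [0,5]:
  i=0: ✗ (no rhs in [1,1])
  i=1: ✗ (no rhs in [2,2])
  i=2: ✗ (no rhs in [3,3])
  i=3: ✓ (rhs at j=4; lhs holds on [3,3])
  i=4: ✗ (lhs fails at k=4 before rhs at j=5)
  i=5: ✗ (no rhs in [6,6])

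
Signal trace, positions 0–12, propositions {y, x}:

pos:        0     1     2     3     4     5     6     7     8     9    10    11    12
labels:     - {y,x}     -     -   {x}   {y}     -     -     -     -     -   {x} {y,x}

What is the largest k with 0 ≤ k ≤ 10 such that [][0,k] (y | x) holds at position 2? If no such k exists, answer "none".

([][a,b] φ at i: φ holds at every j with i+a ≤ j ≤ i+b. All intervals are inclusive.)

none

(y | x) must hold from j=2 onward; find where it first fails.
  j=2: fails → no k works.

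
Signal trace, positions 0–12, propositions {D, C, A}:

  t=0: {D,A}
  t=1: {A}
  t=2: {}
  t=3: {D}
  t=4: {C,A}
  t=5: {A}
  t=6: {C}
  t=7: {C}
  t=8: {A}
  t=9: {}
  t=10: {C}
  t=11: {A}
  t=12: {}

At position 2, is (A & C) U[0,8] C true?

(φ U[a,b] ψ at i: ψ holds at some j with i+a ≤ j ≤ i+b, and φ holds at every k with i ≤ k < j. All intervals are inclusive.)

No

Need some j in [2,10] with C, and (A & C) at every k in [2,j-1].
  j=2: C false.
  j=3: C false.
  j=4: C holds, but (A & C) fails at k=2 → not this j.
  j=5: C false.
  j=6: C holds, but (A & C) fails at k=2 → not this j.
  j=7: C holds, but (A & C) fails at k=2 → not this j.
  j=8: C false.
  j=9: C false.
  j=10: C holds, but (A & C) fails at k=2 → not this j.
No j in the window works → until fails.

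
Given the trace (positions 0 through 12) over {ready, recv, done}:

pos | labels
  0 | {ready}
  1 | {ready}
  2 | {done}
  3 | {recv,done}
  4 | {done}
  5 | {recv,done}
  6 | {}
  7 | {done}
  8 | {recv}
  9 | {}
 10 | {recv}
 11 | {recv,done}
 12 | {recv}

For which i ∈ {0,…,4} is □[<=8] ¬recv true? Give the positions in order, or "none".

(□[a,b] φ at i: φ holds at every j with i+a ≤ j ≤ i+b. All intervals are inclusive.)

none

Evaluate at each i in [0,4]:
  i=0: ✗ (fails at j=3)
  i=1: ✗ (fails at j=3)
  i=2: ✗ (fails at j=3)
  i=3: ✗ (fails at j=3)
  i=4: ✗ (fails at j=5)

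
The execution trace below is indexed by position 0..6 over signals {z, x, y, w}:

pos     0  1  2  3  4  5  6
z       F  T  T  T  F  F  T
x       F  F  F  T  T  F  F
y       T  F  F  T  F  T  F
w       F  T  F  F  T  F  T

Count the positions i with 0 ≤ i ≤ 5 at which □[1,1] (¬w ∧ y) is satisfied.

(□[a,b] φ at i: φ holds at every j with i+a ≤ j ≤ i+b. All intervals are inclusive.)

Evaluate at each i in [0,5]:
  i=0: ✗ (fails at j=1)
  i=1: ✗ (fails at j=2)
  i=2: ✓ (all of [3,3])
  i=3: ✗ (fails at j=4)
  i=4: ✓ (all of [5,5])
  i=5: ✗ (fails at j=6)
Positions where it holds: {2, 4} → 2.

2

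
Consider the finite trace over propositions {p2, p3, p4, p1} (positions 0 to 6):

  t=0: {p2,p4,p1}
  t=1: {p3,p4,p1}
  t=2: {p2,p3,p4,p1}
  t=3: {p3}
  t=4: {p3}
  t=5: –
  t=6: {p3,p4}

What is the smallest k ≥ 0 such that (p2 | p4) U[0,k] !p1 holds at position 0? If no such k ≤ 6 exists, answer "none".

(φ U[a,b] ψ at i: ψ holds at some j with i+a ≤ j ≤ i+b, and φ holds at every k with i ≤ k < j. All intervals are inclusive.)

Need earliest j ≥ 0 with !p1, and (p2 | p4) at every k in [0,j-1].
  j=0: rhs fails.
  j=1: rhs fails.
  j=2: rhs fails.
  j=3: rhs holds; lhs holds on [0,2]. k = 3.

3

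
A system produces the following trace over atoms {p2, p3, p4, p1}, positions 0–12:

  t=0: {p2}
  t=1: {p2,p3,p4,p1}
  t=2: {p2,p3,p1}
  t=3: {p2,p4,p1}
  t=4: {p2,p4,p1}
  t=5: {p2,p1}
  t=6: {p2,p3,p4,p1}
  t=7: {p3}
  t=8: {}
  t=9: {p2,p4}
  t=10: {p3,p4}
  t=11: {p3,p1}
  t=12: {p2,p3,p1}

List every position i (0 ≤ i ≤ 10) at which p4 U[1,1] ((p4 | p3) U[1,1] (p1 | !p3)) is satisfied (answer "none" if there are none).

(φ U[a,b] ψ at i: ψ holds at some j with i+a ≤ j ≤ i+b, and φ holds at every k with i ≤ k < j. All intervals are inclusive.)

1, 3, 6, 9, 10

Evaluate at each i in [0,10]:
  i=0: ✗ (lhs fails at k=0 before rhs at j=1)
  i=1: ✓ (rhs at j=2; lhs holds on [1,1])
  i=2: ✗ (lhs fails at k=2 before rhs at j=3)
  i=3: ✓ (rhs at j=4; lhs holds on [3,3])
  i=4: ✗ (no rhs in [5,5])
  i=5: ✗ (no rhs in [6,6])
  i=6: ✓ (rhs at j=7; lhs holds on [6,6])
  i=7: ✗ (no rhs in [8,8])
  i=8: ✗ (no rhs in [9,9])
  i=9: ✓ (rhs at j=10; lhs holds on [9,9])
  i=10: ✓ (rhs at j=11; lhs holds on [10,10])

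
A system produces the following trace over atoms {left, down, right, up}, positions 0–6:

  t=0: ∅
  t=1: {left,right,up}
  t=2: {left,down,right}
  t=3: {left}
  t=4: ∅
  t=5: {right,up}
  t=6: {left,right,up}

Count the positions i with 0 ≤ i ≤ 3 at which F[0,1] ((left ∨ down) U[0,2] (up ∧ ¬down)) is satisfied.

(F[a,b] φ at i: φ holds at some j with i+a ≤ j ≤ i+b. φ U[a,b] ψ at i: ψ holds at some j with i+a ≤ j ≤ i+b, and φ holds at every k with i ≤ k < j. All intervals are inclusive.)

2

Evaluate at each i in [0,3]:
  i=0: ✓ (witness j=1)
  i=1: ✓ (witness j=1)
  i=2: ✗ (none in [2,3])
  i=3: ✗ (none in [3,4])
Positions where it holds: {0, 1} → 2.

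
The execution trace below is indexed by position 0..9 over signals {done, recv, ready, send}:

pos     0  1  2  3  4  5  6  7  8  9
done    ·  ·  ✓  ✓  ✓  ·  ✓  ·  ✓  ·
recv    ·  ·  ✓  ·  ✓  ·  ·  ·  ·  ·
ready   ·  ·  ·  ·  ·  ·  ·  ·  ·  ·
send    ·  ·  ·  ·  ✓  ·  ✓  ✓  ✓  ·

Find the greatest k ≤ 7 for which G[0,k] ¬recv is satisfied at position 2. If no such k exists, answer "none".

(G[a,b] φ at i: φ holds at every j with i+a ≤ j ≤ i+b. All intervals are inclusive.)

¬recv must hold from j=2 onward; find where it first fails.
  j=2: fails → no k works.

none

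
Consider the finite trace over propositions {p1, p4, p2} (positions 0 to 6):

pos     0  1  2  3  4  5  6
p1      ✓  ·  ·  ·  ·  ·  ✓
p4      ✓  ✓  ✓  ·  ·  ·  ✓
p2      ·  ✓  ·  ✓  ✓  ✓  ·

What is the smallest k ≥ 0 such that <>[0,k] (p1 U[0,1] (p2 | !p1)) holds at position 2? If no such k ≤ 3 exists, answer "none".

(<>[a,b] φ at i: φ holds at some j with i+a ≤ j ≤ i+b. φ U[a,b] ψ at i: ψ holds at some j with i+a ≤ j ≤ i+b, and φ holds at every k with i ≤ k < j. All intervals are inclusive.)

0

Scan j = 2,3,… for (p1 U[0,1] (p2 | !p1)):
  j=2: holds
First hit at j=2, so smallest k = 2-2 = 0.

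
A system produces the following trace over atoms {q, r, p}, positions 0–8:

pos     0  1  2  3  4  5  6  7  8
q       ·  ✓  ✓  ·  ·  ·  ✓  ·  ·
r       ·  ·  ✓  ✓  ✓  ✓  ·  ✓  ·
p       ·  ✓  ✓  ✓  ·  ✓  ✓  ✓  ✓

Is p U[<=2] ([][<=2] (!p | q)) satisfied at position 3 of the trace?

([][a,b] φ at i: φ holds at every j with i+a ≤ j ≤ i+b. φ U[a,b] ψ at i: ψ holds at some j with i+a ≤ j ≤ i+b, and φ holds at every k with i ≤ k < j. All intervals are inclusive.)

No

Need some j in [3,5] with [][<=2] (!p | q), and p at every k in [3,j-1].
  j=3: [][<=2] (!p | q) — fails at 3.
  j=4: [][<=2] (!p | q) — fails at 5.
  j=5: [][<=2] (!p | q) — fails at 5.
No j in the window works → until fails.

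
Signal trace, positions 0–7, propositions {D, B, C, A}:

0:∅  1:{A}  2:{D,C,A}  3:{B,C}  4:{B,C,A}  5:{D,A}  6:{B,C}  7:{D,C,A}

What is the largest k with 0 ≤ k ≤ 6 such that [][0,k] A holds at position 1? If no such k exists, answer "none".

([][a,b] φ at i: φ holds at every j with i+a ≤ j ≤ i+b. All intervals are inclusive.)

A must hold from j=1 onward; find where it first fails.
  j=1: holds
  j=2: holds
  j=3: fails
Holds on [1,2], so largest k = 1.

1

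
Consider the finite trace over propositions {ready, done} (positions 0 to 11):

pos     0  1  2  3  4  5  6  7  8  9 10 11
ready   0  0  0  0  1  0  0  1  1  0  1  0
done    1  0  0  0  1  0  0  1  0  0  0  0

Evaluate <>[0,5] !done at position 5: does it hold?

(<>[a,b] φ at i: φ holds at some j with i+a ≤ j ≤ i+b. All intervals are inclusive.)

True

Check !done at each j in [5,10]:
  j=5: true
  j=6: true
  j=7: false
  j=8: true
  j=9: true
  j=10: true
Found at j=5 → formula holds.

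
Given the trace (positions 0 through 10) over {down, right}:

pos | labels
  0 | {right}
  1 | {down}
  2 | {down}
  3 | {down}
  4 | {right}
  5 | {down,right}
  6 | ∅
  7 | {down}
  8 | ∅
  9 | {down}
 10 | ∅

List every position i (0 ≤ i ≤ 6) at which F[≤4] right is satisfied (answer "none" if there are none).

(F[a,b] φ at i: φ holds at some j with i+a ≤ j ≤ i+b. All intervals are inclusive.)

0, 1, 2, 3, 4, 5

Evaluate at each i in [0,6]:
  i=0: ✓ (witness j=0)
  i=1: ✓ (witness j=4)
  i=2: ✓ (witness j=4)
  i=3: ✓ (witness j=4)
  i=4: ✓ (witness j=4)
  i=5: ✓ (witness j=5)
  i=6: ✗ (none in [6,10])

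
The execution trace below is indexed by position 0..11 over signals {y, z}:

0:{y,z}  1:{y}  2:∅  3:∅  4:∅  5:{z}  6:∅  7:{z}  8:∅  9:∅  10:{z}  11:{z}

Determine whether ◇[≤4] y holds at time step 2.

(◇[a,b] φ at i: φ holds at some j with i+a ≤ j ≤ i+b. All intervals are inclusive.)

False

Check y at each j in [2,6]:
  j=2: false
  j=3: false
  j=4: false
  j=5: false
  j=6: false
No position in the window satisfies it → formula fails.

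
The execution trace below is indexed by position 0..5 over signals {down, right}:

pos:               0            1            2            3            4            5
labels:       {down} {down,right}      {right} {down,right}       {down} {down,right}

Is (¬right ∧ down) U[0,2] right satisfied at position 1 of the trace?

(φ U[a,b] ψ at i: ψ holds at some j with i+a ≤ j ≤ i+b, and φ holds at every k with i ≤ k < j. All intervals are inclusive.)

Need some j in [1,3] with right, and (¬right ∧ down) at every k in [1,j-1].
  j=1: right holds; no prefix to check → satisfied.

Yes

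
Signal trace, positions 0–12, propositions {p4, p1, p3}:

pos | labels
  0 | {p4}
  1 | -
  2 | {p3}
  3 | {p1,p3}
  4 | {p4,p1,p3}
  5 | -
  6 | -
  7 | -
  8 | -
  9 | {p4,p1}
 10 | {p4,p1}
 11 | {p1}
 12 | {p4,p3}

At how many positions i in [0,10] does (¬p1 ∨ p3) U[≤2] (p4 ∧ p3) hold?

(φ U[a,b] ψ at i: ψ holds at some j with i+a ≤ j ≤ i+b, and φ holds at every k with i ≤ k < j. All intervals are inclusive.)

3

Evaluate at each i in [0,10]:
  i=0: ✗ (no rhs in [0,2])
  i=1: ✗ (no rhs in [1,3])
  i=2: ✓ (rhs at j=4; lhs holds on [2,3])
  i=3: ✓ (rhs at j=4; lhs holds on [3,3])
  i=4: ✓ (rhs at j=4)
  i=5: ✗ (no rhs in [5,7])
  i=6: ✗ (no rhs in [6,8])
  i=7: ✗ (no rhs in [7,9])
  i=8: ✗ (no rhs in [8,10])
  i=9: ✗ (no rhs in [9,11])
  i=10: ✗ (lhs fails at k=10 before rhs at j=12)
Positions where it holds: {2, 3, 4} → 3.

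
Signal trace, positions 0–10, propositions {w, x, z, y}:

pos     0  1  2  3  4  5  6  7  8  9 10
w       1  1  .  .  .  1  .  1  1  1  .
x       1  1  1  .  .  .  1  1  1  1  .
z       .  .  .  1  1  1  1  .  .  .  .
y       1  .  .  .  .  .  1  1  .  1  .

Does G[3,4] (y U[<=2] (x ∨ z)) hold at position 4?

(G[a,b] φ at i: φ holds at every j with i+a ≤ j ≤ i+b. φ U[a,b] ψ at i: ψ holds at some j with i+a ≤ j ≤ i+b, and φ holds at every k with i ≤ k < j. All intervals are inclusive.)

Check (y U[<=2] (x ∨ z)) at every j in [7,8]:
  j=7: holds
  j=8: holds
All positions satisfy it → formula holds.

True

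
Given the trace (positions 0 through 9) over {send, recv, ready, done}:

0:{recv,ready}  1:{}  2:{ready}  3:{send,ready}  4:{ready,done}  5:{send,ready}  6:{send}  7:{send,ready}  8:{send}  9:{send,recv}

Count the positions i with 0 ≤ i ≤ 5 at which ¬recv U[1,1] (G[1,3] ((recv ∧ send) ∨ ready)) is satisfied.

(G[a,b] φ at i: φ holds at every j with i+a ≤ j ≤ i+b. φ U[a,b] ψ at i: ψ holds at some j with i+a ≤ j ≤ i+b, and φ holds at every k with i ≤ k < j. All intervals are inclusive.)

1

Evaluate at each i in [0,5]:
  i=0: ✗ (lhs fails at k=0 before rhs at j=1)
  i=1: ✓ (rhs at j=2; lhs holds on [1,1])
  i=2: ✗ (no rhs in [3,3])
  i=3: ✗ (no rhs in [4,4])
  i=4: ✗ (no rhs in [5,5])
  i=5: ✗ (no rhs in [6,6])
Positions where it holds: {1} → 1.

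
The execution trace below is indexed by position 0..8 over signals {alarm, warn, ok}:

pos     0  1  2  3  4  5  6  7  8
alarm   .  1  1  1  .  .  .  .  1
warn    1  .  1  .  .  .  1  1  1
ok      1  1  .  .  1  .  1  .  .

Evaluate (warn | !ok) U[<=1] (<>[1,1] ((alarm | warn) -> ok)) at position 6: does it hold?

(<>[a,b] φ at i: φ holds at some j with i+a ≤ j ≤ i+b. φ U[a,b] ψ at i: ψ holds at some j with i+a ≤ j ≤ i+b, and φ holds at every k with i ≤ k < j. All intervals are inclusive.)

Need some j in [6,7] with <>[1,1] ((alarm | warn) -> ok), and (warn | !ok) at every k in [6,j-1].
  j=6: <>[1,1] ((alarm | warn) -> ok) — fails (none in [7,7]).
  j=7: <>[1,1] ((alarm | warn) -> ok) — fails (none in [8,8]).
No j in the window works → until fails.

Does not hold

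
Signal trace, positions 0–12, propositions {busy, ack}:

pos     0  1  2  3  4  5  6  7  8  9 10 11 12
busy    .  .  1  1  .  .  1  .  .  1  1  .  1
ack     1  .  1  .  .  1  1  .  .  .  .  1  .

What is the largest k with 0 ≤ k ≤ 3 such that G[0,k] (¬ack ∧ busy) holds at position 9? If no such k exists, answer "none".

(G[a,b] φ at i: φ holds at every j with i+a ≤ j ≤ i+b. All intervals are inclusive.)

1

(¬ack ∧ busy) must hold from j=9 onward; find where it first fails.
  j=9: holds
  j=10: holds
  j=11: fails
Holds on [9,10], so largest k = 1.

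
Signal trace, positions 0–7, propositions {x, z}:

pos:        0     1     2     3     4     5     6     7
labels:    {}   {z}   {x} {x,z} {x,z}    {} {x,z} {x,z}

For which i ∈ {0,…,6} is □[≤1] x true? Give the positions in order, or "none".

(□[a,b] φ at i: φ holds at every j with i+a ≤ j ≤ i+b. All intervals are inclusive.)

Evaluate at each i in [0,6]:
  i=0: ✗ (fails at j=0)
  i=1: ✗ (fails at j=1)
  i=2: ✓ (all of [2,3])
  i=3: ✓ (all of [3,4])
  i=4: ✗ (fails at j=5)
  i=5: ✗ (fails at j=5)
  i=6: ✓ (all of [6,7])

2, 3, 6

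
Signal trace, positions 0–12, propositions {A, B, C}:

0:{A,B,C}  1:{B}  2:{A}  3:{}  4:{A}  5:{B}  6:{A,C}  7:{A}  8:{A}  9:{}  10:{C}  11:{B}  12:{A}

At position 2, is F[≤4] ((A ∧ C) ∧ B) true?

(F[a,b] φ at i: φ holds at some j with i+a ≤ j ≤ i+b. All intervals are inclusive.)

Does not hold

Check ((A ∧ C) ∧ B) at each j in [2,6]:
  j=2: false
  j=3: false
  j=4: false
  j=5: false
  j=6: false
No position in the window satisfies it → formula fails.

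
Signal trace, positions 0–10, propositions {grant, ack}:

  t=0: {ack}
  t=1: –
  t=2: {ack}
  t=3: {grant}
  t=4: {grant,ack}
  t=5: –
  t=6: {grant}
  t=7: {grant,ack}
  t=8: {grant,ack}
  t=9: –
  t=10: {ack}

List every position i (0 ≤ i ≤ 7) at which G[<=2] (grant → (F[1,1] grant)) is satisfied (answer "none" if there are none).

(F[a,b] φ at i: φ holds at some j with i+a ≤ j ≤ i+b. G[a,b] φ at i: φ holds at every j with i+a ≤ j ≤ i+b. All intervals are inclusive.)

Evaluate at each i in [0,7]:
  i=0: ✓ (all of [0,2])
  i=1: ✓ (all of [1,3])
  i=2: ✗ (fails at j=4)
  i=3: ✗ (fails at j=4)
  i=4: ✗ (fails at j=4)
  i=5: ✓ (all of [5,7])
  i=6: ✗ (fails at j=8)
  i=7: ✗ (fails at j=8)

0, 1, 5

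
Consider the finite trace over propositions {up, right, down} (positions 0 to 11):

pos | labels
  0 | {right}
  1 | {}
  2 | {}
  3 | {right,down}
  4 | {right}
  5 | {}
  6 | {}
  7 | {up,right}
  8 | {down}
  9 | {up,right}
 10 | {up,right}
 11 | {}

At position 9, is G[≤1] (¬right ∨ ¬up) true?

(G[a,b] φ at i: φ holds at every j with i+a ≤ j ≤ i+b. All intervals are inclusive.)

Check (¬right ∨ ¬up) at every j in [9,10]:
  j=9: false
  j=10: false
Fails at j=9 → formula fails.

False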